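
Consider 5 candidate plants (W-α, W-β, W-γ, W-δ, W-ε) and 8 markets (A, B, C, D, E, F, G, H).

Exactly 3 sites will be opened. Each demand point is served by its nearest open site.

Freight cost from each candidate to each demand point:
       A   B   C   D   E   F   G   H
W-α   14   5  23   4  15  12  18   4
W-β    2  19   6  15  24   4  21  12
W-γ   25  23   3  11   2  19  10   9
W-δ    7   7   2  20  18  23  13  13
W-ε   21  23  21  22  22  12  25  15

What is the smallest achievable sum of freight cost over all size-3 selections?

34

Open {W-α, W-β, W-γ}.
  A→W-β 2, B→W-α 5, C→W-γ 3, D→W-α 4, E→W-γ 2, F→W-β 4, G→W-γ 10, H→W-α 4  ⇒ total 34.
Compare {W-α, W-γ, W-δ}: total 46.
Compare {W-β, W-γ, W-δ}: total 47.
No size-3 selection does better; minimum is 34.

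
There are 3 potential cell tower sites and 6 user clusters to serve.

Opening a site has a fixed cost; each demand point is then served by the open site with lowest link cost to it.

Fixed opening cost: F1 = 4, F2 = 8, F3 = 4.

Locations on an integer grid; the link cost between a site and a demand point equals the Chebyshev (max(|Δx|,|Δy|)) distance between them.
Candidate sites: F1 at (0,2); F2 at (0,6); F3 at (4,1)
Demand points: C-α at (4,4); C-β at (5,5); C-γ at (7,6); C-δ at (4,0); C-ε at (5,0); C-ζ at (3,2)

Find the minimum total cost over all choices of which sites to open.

19

Open {F3}: assign each demand point to its cheapest open site.
  C-α→F3 3, C-β→F3 4, C-γ→F3 5, C-δ→F3 1, C-ε→F3 1, C-ζ→F3 1
  link cost 15, fixed 4 → total 19.
Compare {F1, F3}: link cost 15 + fixed 8 = 23.
Compare {F2, F3}: link cost 15 + fixed 12 = 27.
Compare {F1, F2, F3}: link cost 15 + fixed 16 = 31.
All other subsets cost ≥ 23. Minimum total cost: 19.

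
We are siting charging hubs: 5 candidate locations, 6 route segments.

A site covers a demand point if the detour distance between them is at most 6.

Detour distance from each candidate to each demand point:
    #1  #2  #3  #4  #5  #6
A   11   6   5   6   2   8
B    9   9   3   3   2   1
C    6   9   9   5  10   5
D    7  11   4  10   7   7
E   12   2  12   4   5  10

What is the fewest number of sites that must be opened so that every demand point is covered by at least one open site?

2

Coverage sets (demand points within 6 of each site):
  A: {#2, #3, #4, #5}
  B: {#3, #4, #5, #6}
  C: {#1, #4, #6}
  D: {#3}
  E: {#2, #4, #5}
No single site covers all 6 demand points.
But {A, C} covers everything, so the minimum is 2.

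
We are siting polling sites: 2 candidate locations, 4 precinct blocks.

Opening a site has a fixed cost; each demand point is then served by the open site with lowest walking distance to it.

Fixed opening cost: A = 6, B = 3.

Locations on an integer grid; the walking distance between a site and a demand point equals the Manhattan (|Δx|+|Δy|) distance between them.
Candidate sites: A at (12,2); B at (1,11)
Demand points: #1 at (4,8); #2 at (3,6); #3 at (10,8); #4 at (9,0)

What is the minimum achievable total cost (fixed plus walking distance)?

35

Open {A, B}: assign each demand point to its cheapest open site.
  #1→B 6, #2→B 7, #3→A 8, #4→A 5
  walking distance 26, fixed 9 → total 35.
Compare {A}: walking distance 40 + fixed 6 = 46.
Compare {B}: walking distance 44 + fixed 3 = 47.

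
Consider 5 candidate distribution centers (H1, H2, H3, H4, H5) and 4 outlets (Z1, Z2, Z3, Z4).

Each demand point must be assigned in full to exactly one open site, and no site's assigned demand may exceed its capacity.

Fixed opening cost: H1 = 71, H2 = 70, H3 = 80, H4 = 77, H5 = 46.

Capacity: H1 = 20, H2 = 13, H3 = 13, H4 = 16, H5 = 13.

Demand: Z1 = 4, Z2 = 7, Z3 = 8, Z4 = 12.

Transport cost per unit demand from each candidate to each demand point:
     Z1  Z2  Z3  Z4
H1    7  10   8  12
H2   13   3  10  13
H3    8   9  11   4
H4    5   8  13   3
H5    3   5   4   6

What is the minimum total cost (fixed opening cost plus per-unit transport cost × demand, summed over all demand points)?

294

Open {H2, H4, H5}; cheapest assignment that respects the capacities:
  H2 (cap 13, load 7): Z2 — cost 7×3 = 21
  H4 (cap 16, load 12): Z4 — cost 12×3 = 36
  H5 (cap 13, load 12): Z1, Z3 — cost 4×3 + 8×4 = 44
  Shipping 101, fixed 193 → total 294.
  Any other capacity-feasible assignment to {H2, H4, H5} ships for at least 101.
Compare {H2, H3, H5}: its best feasible assignment gives total 309.
Compare {H1, H4}: its best feasible assignment gives total 338.
Every other set of open sites that can feasibly serve all demand totals ≥ 309 even under its best assignment. Minimum: 294.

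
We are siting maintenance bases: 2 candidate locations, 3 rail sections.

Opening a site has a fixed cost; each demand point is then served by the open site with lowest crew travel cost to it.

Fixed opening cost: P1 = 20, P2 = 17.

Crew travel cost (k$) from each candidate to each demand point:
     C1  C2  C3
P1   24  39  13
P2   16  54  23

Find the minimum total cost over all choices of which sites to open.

Open {P1}: assign each demand point to its cheapest open site.
  C1→P1 24, C2→P1 39, C3→P1 13
  crew travel cost 76, fixed 20 → total 96.
Compare {P1, P2}: crew travel cost 68 + fixed 37 = 105.
Compare {P2}: crew travel cost 93 + fixed 17 = 110.

96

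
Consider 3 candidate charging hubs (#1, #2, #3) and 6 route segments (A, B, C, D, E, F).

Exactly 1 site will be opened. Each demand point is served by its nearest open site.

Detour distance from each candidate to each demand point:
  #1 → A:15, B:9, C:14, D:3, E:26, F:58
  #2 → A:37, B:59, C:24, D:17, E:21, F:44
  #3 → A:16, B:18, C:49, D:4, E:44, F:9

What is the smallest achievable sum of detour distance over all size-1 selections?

125

Open {#1}.
  A→#1 15, B→#1 9, C→#1 14, D→#1 3, E→#1 26, F→#1 58  ⇒ total 125.
Compare {#3}: total 140.
Compare {#2}: total 202.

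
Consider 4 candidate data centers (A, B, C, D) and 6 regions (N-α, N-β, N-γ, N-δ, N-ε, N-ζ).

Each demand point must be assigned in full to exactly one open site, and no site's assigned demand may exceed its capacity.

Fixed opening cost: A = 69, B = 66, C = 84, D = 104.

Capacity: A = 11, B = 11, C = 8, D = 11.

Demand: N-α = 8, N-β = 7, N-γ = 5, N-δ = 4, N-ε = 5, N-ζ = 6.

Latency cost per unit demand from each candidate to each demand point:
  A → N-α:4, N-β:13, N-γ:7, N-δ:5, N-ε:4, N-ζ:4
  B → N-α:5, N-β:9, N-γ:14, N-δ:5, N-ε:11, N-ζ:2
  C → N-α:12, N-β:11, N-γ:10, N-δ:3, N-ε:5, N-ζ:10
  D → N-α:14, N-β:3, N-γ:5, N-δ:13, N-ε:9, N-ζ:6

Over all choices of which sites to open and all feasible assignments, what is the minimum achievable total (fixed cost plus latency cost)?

520

Open {A, B, C, D}; cheapest assignment that respects the capacities:
  A (cap 11, load 11): N-γ, N-ζ — cost 5×7 + 6×4 = 59
  B (cap 11, load 8): N-α — cost 8×5 = 40
  C (cap 8, load 5): N-ε — cost 5×5 = 25
  D (cap 11, load 11): N-β, N-δ — cost 7×3 + 4×13 = 73
  Shipping 197, fixed 323 → total 520.
  Any other capacity-feasible assignment to {A, B, C, D} ships for at least 197.
Total demand is 35 and no other set of sites has combined capacity ≥ 35, so {A, B, C, D} is the only feasible choice of open sites. Minimum: 520.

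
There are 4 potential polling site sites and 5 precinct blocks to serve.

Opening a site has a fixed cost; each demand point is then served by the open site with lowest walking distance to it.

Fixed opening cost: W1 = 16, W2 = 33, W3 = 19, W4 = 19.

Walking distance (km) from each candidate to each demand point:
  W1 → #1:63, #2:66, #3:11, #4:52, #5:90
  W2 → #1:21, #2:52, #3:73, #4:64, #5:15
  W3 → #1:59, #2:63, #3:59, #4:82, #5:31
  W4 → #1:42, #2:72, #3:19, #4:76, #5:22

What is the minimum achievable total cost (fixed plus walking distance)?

200

Open {W1, W2}: assign each demand point to its cheapest open site.
  #1→W2 21, #2→W2 52, #3→W1 11, #4→W1 52, #5→W2 15
  walking distance 151, fixed 49 → total 200.
Compare {W1, W2, W3}: walking distance 151 + fixed 68 = 219.
Compare {W1, W2, W4}: walking distance 151 + fixed 68 = 219.
Compare {W2, W4}: walking distance 171 + fixed 52 = 223.
All other subsets cost ≥ 219. Minimum total cost: 200.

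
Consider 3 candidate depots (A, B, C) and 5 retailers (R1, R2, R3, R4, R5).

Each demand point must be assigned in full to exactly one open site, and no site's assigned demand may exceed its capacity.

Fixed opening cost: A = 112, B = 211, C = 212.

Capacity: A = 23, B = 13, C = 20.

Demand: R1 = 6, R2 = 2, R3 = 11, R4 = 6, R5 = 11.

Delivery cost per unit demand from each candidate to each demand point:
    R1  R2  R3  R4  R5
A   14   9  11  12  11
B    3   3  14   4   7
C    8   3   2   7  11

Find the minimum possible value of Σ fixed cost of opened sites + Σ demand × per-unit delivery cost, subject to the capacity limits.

Open {A, C}; cheapest assignment that respects the capacities:
  A (cap 23, load 17): R4, R5 — cost 6×12 + 11×11 = 193
  C (cap 20, load 19): R1, R2, R3 — cost 6×8 + 2×3 + 11×2 = 76
  Shipping 269, fixed 324 → total 593.
  Any other capacity-feasible assignment to {A, C} ships for at least 269.
Compare {A, B}: its best feasible assignment gives total 683.
Compare {A, B, C}: its best feasible assignment gives total 726.
Every other set of open sites that can feasibly serve all demand totals ≥ 683 even under its best assignment. Minimum: 593.

593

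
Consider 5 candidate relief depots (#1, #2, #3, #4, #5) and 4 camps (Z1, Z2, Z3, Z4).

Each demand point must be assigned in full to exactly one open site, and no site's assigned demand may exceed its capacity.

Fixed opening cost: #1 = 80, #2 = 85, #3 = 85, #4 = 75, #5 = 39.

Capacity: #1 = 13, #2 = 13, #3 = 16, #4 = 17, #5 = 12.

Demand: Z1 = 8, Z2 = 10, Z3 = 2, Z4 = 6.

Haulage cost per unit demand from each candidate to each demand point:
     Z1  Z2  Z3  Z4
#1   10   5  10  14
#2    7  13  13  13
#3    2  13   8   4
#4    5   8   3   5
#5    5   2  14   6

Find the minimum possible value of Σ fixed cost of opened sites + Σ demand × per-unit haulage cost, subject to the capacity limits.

200

Open {#3, #5}; cheapest assignment that respects the capacities:
  #3 (cap 16, load 16): Z1, Z3, Z4 — cost 8×2 + 2×8 + 6×4 = 56
  #5 (cap 12, load 10): Z2 — cost 10×2 = 20
  Shipping 76, fixed 124 → total 200.
  Any other capacity-feasible assignment to {#3, #5} ships for at least 76.
Compare {#4, #5}: its best feasible assignment gives total 210.
Compare {#3, #4, #5}: its best feasible assignment gives total 265.
Every other set of open sites that can feasibly serve all demand totals ≥ 210 even under its best assignment. Minimum: 200.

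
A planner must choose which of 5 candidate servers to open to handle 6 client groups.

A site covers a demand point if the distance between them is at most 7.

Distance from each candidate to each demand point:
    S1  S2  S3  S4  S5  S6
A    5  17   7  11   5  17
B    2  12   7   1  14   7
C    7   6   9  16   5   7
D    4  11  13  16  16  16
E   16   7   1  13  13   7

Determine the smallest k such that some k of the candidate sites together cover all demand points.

Coverage sets (demand points within 7 of each site):
  A: {S1, S3, S5}
  B: {S1, S3, S4, S6}
  C: {S1, S2, S5, S6}
  D: {S1}
  E: {S2, S3, S6}
No single site covers all 6 demand points.
But {B, C} covers everything, so the minimum is 2.

2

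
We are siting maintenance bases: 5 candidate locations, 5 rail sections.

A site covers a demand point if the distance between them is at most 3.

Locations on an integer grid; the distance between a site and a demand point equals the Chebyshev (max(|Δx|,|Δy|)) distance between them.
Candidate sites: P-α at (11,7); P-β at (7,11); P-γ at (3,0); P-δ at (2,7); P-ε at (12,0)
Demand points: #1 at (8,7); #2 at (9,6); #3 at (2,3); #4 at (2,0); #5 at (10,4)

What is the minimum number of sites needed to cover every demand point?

Coverage sets (demand points within 3 of each site):
  P-α: {#1, #2, #5}
  P-β: {}
  P-γ: {#3, #4}
  P-δ: {}
  P-ε: {}
No single site covers all 5 demand points.
But {P-α, P-γ} covers everything, so the minimum is 2.

2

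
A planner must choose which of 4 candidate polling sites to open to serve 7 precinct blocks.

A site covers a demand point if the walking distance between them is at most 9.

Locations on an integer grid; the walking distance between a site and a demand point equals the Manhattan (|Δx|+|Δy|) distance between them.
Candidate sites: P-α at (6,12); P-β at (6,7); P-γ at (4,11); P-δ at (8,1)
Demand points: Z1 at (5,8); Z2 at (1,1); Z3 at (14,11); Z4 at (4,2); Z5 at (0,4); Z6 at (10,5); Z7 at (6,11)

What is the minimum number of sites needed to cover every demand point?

3

Coverage sets (demand points within 9 of each site):
  P-α: {Z1, Z3, Z7}
  P-β: {Z1, Z4, Z5, Z6, Z7}
  P-γ: {Z1, Z4, Z7}
  P-δ: {Z2, Z4, Z6}
No 2 sites suffice: every size-2 union leaves at least one demand point uncovered.
But {P-α, P-β, P-δ} covers everything, so the minimum is 3.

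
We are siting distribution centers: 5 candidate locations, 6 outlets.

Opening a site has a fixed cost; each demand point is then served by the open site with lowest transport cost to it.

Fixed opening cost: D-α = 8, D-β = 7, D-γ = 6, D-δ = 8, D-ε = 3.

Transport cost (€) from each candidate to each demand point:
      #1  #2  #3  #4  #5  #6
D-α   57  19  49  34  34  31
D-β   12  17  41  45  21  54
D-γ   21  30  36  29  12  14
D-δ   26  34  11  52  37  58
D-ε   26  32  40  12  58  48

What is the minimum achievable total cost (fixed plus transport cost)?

Open {D-β, D-γ, D-δ, D-ε}: assign each demand point to its cheapest open site.
  #1→D-β 12, #2→D-β 17, #3→D-δ 11, #4→D-ε 12, #5→D-γ 12, #6→D-γ 14
  transport cost 78, fixed 24 → total 102.
Compare {D-α, D-β, D-γ, D-δ, D-ε}: transport cost 78 + fixed 32 = 110.
Compare {D-α, D-γ, D-δ, D-ε}: transport cost 89 + fixed 25 = 114.
Compare {D-β, D-γ, D-δ}: transport cost 95 + fixed 21 = 116.
All other subsets cost ≥ 110. Minimum total cost: 102.

102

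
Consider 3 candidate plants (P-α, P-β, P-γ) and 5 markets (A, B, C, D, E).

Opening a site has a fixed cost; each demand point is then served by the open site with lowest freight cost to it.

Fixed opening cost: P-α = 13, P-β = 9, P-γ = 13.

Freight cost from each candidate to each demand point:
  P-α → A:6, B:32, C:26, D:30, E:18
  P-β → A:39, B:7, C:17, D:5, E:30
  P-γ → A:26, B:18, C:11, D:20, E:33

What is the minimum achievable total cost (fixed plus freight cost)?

Open {P-α, P-β}: assign each demand point to its cheapest open site.
  A→P-α 6, B→P-β 7, C→P-β 17, D→P-β 5, E→P-α 18
  freight cost 53, fixed 22 → total 75.
Compare {P-α, P-β, P-γ}: freight cost 47 + fixed 35 = 82.
Compare {P-α, P-γ}: freight cost 73 + fixed 26 = 99.
Compare {P-β, P-γ}: freight cost 79 + fixed 22 = 101.
All other subsets cost ≥ 82. Minimum total cost: 75.

75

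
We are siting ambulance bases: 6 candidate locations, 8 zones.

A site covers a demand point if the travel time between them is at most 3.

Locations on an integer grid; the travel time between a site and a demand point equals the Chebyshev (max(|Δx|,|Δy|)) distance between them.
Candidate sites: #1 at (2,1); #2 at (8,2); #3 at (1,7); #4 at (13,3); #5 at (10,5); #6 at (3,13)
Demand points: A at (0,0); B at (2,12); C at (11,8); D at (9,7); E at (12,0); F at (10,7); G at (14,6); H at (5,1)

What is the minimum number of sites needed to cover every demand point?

4

Coverage sets (demand points within 3 of each site):
  #1: {A, H}
  #2: {H}
  #3: {}
  #4: {E, G}
  #5: {C, D, F}
  #6: {B}
No 3 sites suffice: every size-3 union leaves at least one demand point uncovered.
But {#1, #4, #5, #6} covers everything, so the minimum is 4.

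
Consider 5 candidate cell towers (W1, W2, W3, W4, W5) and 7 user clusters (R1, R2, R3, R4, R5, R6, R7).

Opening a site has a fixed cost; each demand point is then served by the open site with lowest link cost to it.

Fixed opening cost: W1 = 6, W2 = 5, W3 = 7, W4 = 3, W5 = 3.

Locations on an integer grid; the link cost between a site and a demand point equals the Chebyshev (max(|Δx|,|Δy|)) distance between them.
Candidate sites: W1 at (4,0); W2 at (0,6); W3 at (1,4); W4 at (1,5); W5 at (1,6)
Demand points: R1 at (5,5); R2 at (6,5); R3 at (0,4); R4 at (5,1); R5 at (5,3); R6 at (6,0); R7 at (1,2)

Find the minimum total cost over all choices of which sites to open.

Open {W1, W4}: assign each demand point to its cheapest open site.
  R1→W4 4, R2→W1 5, R3→W4 1, R4→W1 1, R5→W1 3, R6→W1 2, R7→W1 3
  link cost 19, fixed 9 → total 28.
Compare {W1}: link cost 23 + fixed 6 = 29.
Compare {W4}: link cost 26 + fixed 3 = 29.
Compare {W1, W5}: link cost 20 + fixed 9 = 29.
All other subsets cost ≥ 29. Minimum total cost: 28.

28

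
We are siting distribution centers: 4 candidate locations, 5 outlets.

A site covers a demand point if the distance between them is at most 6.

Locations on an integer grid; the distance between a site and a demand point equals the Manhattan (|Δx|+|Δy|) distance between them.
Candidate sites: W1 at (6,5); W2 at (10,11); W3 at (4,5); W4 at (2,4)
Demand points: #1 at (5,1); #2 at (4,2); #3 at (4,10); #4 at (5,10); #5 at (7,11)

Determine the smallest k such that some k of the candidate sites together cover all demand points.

2

Coverage sets (demand points within 6 of each site):
  W1: {#1, #2, #4}
  W2: {#4, #5}
  W3: {#1, #2, #3, #4}
  W4: {#1, #2}
No single site covers all 5 demand points.
But {W2, W3} covers everything, so the minimum is 2.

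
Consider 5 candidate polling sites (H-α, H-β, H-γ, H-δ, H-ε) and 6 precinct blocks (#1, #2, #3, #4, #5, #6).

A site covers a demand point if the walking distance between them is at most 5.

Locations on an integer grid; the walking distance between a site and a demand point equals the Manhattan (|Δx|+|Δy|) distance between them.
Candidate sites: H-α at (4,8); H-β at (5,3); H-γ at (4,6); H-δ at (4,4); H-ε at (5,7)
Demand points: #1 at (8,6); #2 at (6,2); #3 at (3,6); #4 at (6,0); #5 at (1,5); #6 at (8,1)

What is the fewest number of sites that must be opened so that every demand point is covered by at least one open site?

Coverage sets (demand points within 5 of each site):
  H-α: {#3}
  H-β: {#2, #3, #4, #6}
  H-γ: {#1, #3, #5}
  H-δ: {#2, #3, #5}
  H-ε: {#1, #3}
No single site covers all 6 demand points.
But {H-β, H-γ} covers everything, so the minimum is 2.

2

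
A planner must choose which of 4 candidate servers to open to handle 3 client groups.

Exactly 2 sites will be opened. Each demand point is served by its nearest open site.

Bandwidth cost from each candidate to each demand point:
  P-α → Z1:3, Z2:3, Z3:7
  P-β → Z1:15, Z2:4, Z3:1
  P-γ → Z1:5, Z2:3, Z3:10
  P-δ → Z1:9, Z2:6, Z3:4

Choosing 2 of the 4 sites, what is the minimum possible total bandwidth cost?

7

Open {P-α, P-β}.
  Z1→P-α 3, Z2→P-α 3, Z3→P-β 1  ⇒ total 7.
Compare {P-β, P-γ}: total 9.
Compare {P-α, P-δ}: total 10.
No size-2 selection does better; minimum is 7.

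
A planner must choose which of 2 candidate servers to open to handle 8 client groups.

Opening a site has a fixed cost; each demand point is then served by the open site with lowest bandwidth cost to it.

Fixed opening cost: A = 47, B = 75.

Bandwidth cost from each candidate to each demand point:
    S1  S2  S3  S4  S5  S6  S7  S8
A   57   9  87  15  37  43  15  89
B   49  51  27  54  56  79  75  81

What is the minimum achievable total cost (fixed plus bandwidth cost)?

Open {A, B}: assign each demand point to its cheapest open site.
  S1→B 49, S2→A 9, S3→B 27, S4→A 15, S5→A 37, S6→A 43, S7→A 15, S8→B 81
  bandwidth cost 276, fixed 122 → total 398.
Compare {A}: bandwidth cost 352 + fixed 47 = 399.
Compare {B}: bandwidth cost 472 + fixed 75 = 547.

398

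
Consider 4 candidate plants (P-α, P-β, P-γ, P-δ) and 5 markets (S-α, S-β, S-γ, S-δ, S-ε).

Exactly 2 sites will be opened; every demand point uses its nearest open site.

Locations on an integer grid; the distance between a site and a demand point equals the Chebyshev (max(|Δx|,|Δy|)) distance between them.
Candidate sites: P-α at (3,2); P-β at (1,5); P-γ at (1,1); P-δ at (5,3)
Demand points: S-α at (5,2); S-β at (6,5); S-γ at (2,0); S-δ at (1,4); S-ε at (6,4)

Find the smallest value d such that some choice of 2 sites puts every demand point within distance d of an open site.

2

Open {P-α, P-δ}.
  Farthest demand point is S-β at distance 2 (to P-δ); all others are ≤ 2.
With {P-α, P-β} the worst case is 3.
With {P-α, P-γ} the worst case is 3.
No size-2 selection achieves below 2.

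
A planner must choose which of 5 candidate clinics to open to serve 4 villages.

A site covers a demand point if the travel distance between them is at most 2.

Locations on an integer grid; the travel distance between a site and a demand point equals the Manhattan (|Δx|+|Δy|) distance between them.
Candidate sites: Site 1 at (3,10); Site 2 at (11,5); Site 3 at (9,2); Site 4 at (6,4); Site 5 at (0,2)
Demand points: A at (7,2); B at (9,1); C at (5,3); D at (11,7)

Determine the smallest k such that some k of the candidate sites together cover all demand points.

3

Coverage sets (demand points within 2 of each site):
  Site 1: {}
  Site 2: {D}
  Site 3: {A, B}
  Site 4: {C}
  Site 5: {}
No 2 sites suffice: every size-2 union leaves at least one demand point uncovered.
But {Site 2, Site 3, Site 4} covers everything, so the minimum is 3.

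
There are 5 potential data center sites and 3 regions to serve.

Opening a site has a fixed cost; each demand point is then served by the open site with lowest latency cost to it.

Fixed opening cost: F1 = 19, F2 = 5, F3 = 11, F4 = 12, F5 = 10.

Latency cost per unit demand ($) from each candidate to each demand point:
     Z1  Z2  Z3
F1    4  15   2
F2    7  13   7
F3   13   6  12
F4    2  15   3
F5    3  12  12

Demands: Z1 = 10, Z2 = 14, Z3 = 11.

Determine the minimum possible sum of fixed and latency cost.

Open {F3, F4}: assign each demand point to its cheapest open site.
  Z1→F4 10×2=20, Z2→F3 14×6=84, Z3→F4 11×3=33
  latency cost 137, fixed 23 → total 160.
Compare {F2, F3, F4}: latency cost 137 + fixed 28 = 165.
Compare {F1, F3, F4}: latency cost 126 + fixed 42 = 168.
Compare {F3, F4, F5}: latency cost 137 + fixed 33 = 170.
All other subsets cost ≥ 165. Minimum total cost: 160.

160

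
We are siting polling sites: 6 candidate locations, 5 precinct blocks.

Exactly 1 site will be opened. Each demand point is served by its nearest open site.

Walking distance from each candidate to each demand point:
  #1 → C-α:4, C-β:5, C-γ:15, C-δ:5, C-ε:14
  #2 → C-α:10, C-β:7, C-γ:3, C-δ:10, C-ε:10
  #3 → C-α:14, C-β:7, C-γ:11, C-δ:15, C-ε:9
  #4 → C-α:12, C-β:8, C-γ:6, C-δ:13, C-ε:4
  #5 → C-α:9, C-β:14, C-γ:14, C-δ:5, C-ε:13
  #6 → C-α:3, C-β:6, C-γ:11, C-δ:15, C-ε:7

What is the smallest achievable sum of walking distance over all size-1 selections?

Open {#2}.
  C-α→#2 10, C-β→#2 7, C-γ→#2 3, C-δ→#2 10, C-ε→#2 10  ⇒ total 40.
Compare {#6}: total 42.
Compare {#1}: total 43.
No size-1 selection does better; minimum is 40.

40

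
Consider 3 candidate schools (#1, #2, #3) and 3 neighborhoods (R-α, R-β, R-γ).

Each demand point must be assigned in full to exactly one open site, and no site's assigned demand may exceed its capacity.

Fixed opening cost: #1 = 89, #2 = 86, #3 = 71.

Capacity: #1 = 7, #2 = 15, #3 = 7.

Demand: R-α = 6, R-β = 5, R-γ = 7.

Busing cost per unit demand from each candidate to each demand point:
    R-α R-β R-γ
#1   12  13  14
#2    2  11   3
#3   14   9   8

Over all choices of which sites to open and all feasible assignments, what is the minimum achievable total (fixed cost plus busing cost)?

235

Open {#2, #3}; cheapest assignment that respects the capacities:
  #2 (cap 15, load 13): R-α, R-γ — cost 6×2 + 7×3 = 33
  #3 (cap 7, load 5): R-β — cost 5×9 = 45
  Shipping 78, fixed 157 → total 235.
  Any other capacity-feasible assignment to {#2, #3} ships for at least 78.
Compare {#1, #2}: its best feasible assignment gives total 273.
Compare {#1, #2, #3}: its best feasible assignment gives total 324.
Every other set of open sites that can feasibly serve all demand totals ≥ 273 even under its best assignment. Minimum: 235.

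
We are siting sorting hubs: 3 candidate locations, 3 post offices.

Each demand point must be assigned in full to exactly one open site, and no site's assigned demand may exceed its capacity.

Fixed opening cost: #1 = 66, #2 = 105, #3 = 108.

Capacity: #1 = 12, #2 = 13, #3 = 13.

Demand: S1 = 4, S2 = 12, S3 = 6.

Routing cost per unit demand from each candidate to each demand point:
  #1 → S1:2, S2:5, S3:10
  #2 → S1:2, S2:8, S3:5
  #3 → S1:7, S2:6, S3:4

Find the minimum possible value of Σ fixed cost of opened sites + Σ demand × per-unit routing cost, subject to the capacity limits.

269

Open {#1, #2}; cheapest assignment that respects the capacities:
  #1 (cap 12, load 12): S2 — cost 12×5 = 60
  #2 (cap 13, load 10): S1, S3 — cost 4×2 + 6×5 = 38
  Shipping 98, fixed 171 → total 269.
  Any other capacity-feasible assignment to {#1, #2} ships for at least 98.
Compare {#1, #3}: its best feasible assignment gives total 286.
Compare {#2, #3}: its best feasible assignment gives total 323.
Every other set of open sites that can feasibly serve all demand totals ≥ 286 even under its best assignment. Minimum: 269.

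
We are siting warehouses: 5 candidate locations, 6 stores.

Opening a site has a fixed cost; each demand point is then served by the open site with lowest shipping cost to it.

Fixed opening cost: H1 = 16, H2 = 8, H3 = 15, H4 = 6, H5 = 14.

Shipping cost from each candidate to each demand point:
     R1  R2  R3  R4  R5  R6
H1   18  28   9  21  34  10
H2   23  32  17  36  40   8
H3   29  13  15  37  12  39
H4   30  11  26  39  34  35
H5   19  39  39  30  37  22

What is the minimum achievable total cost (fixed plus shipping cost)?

Open {H1, H3}: assign each demand point to its cheapest open site.
  R1→H1 18, R2→H3 13, R3→H1 9, R4→H1 21, R5→H3 12, R6→H1 10
  shipping cost 83, fixed 31 → total 114.
Compare {H1, H3, H4}: shipping cost 81 + fixed 37 = 118.
Compare {H1, H2, H3}: shipping cost 81 + fixed 39 = 120.
Compare {H1, H2, H3, H4}: shipping cost 79 + fixed 45 = 124.
All other subsets cost ≥ 118. Minimum total cost: 114.

114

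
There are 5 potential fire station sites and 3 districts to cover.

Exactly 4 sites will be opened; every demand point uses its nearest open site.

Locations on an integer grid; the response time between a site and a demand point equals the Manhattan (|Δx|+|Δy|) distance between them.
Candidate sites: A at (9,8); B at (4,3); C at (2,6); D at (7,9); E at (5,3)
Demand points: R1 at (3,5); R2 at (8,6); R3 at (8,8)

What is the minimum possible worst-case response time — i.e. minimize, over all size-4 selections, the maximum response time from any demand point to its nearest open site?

3

Open {A, B, C, D}.
  Farthest demand point is R2 at response time 3 (to A); all others are ≤ 3.
With {A, B, C, E} the worst case is 3.
With {A, B, D, E} the worst case is 3.
No size-4 selection achieves below 3.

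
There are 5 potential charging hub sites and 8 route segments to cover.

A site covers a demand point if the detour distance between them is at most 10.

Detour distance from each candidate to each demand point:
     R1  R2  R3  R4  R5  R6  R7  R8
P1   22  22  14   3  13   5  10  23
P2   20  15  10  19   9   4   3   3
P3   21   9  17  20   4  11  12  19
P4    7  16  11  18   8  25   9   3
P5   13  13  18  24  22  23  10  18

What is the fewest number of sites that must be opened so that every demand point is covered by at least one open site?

4

Coverage sets (demand points within 10 of each site):
  P1: {R4, R6, R7}
  P2: {R3, R5, R6, R7, R8}
  P3: {R2, R5}
  P4: {R1, R5, R7, R8}
  P5: {R7}
No 3 sites suffice: every size-3 union leaves at least one demand point uncovered.
But {P1, P2, P3, P4} covers everything, so the minimum is 4.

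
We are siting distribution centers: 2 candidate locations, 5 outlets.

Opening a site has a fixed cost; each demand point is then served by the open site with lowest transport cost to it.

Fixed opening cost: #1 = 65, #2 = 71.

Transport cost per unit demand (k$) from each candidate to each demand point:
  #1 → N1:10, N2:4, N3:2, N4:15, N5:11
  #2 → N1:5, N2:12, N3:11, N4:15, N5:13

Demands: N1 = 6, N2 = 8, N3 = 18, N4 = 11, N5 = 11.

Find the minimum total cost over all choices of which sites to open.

479

Open {#1}: assign each demand point to its cheapest open site.
  N1→#1 6×10=60, N2→#1 8×4=32, N3→#1 18×2=36, N4→#1 11×15=165, N5→#1 11×11=121
  transport cost 414, fixed 65 → total 479.
Compare {#1, #2}: transport cost 384 + fixed 136 = 520.
Compare {#2}: transport cost 632 + fixed 71 = 703.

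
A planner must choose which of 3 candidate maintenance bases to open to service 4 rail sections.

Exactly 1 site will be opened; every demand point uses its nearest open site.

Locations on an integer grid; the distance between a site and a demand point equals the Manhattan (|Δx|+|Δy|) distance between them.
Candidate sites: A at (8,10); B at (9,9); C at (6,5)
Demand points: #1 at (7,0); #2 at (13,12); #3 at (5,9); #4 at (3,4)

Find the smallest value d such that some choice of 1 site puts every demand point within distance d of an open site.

11

Open {A}.
  Farthest demand point is #1 at distance 11 (to A); all others are ≤ 11.
With {B} the worst case is 11.
With {C} the worst case is 14.
No size-1 selection achieves below 11.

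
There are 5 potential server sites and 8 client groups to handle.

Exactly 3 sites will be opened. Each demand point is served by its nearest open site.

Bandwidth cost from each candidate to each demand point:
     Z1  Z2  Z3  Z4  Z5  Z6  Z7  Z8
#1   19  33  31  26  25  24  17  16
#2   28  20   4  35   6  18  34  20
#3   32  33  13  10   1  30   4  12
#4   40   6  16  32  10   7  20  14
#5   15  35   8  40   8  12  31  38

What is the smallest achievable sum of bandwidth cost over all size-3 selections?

63

Open {#3, #4, #5}.
  Z1→#5 15, Z2→#4 6, Z3→#5 8, Z4→#3 10, Z5→#3 1, Z6→#4 7, Z7→#3 4, Z8→#3 12  ⇒ total 63.
Compare {#1, #3, #4}: total 72.
Compare {#2, #3, #4}: total 72.
No size-3 selection does better; minimum is 63.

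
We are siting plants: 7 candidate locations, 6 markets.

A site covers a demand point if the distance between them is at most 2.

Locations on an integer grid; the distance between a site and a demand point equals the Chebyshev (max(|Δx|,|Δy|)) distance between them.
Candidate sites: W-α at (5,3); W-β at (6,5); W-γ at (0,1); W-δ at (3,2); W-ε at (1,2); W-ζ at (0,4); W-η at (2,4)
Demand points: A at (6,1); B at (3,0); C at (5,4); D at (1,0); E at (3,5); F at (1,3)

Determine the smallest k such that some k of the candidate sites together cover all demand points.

2

Coverage sets (demand points within 2 of each site):
  W-α: {A, C, E}
  W-β: {C}
  W-γ: {D, F}
  W-δ: {B, C, D, F}
  W-ε: {B, D, F}
  W-ζ: {F}
  W-η: {E, F}
No single site covers all 6 demand points.
But {W-α, W-δ} covers everything, so the minimum is 2.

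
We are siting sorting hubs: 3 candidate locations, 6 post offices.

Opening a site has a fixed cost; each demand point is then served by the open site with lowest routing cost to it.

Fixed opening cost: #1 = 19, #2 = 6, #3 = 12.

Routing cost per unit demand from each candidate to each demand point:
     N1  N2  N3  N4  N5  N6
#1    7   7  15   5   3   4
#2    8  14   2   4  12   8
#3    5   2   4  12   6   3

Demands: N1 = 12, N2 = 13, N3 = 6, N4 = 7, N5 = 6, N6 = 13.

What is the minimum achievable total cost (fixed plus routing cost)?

219

Open {#2, #3}: assign each demand point to its cheapest open site.
  N1→#3 12×5=60, N2→#3 13×2=26, N3→#2 6×2=12, N4→#2 7×4=28, N5→#3 6×6=36, N6→#3 13×3=39
  routing cost 201, fixed 18 → total 219.
Compare {#1, #2, #3}: routing cost 183 + fixed 37 = 220.
Compare {#1, #3}: routing cost 202 + fixed 31 = 233.
Compare {#3}: routing cost 269 + fixed 12 = 281.
All other subsets cost ≥ 220. Minimum total cost: 219.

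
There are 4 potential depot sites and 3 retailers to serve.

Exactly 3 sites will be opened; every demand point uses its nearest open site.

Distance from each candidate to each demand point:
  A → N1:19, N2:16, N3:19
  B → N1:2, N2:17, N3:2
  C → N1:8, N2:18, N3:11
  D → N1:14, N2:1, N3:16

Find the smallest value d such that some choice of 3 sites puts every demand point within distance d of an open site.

2

Open {A, B, D}.
  Farthest demand point is N1 at distance 2 (to B); all others are ≤ 2.
With {B, C, D} the worst case is 2.
With {A, C, D} the worst case is 11.
No size-3 selection achieves below 2.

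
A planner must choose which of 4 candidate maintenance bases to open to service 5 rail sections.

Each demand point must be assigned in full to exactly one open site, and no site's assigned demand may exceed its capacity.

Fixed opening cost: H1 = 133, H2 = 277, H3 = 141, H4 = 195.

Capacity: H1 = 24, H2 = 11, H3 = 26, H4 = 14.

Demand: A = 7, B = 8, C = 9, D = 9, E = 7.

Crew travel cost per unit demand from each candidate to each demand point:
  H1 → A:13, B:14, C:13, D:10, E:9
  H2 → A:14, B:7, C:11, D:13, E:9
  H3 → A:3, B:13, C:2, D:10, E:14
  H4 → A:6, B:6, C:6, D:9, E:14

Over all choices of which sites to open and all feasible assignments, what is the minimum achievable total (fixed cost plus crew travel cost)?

570

Open {H1, H3}; cheapest assignment that respects the capacities:
  H1 (cap 24, load 16): D, E — cost 9×10 + 7×9 = 153
  H3 (cap 26, load 24): A, B, C — cost 7×3 + 8×13 + 9×2 = 143
  Shipping 296, fixed 274 → total 570.
  Any other capacity-feasible assignment to {H1, H3} ships for at least 296.
Compare {H3, H4}: its best feasible assignment gives total 688.
Compare {H1, H3, H4}: its best feasible assignment gives total 709.
Every other set of open sites that can feasibly serve all demand totals ≥ 688 even under its best assignment. Minimum: 570.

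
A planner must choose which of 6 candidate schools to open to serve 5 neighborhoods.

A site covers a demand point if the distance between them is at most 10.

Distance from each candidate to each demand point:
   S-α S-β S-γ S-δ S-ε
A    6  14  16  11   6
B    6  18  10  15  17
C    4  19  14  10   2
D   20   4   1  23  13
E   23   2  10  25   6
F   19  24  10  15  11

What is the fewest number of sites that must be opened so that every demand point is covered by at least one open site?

Coverage sets (demand points within 10 of each site):
  A: {S-α, S-ε}
  B: {S-α, S-γ}
  C: {S-α, S-δ, S-ε}
  D: {S-β, S-γ}
  E: {S-β, S-γ, S-ε}
  F: {S-γ}
No single site covers all 5 demand points.
But {C, D} covers everything, so the minimum is 2.

2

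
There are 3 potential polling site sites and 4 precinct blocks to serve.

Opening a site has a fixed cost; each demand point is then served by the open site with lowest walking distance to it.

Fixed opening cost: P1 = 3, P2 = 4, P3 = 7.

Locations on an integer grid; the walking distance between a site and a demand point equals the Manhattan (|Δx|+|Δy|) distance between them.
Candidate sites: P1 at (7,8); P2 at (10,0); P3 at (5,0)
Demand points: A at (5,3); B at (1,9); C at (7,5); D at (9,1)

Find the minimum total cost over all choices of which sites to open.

Open {P1, P2}: assign each demand point to its cheapest open site.
  A→P1 7, B→P1 7, C→P1 3, D→P2 2
  walking distance 19, fixed 7 → total 26.
Compare {P1, P3}: walking distance 18 + fixed 10 = 28.
Compare {P1}: walking distance 26 + fixed 3 = 29.
Compare {P1, P2, P3}: walking distance 15 + fixed 14 = 29.
All other subsets cost ≥ 28. Minimum total cost: 26.

26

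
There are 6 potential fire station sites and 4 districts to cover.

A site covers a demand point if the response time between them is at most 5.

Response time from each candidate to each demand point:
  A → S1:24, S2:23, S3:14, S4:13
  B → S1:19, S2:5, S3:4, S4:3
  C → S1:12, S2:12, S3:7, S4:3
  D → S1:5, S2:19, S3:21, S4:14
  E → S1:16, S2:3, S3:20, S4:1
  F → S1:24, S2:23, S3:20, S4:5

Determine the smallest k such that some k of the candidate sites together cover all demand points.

Coverage sets (demand points within 5 of each site):
  A: {}
  B: {S2, S3, S4}
  C: {S4}
  D: {S1}
  E: {S2, S4}
  F: {S4}
No single site covers all 4 demand points.
But {B, D} covers everything, so the minimum is 2.

2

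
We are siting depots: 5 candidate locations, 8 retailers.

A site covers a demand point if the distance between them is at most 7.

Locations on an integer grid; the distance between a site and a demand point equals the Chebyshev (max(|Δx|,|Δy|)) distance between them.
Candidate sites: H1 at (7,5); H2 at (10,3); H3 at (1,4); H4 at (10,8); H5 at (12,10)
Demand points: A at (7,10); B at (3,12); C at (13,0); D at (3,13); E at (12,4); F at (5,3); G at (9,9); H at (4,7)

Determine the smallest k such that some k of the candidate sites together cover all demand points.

Coverage sets (demand points within 7 of each site):
  H1: {A, B, C, E, F, G, H}
  H2: {A, C, E, F, G, H}
  H3: {A, F, H}
  H4: {A, B, D, E, F, G, H}
  H5: {A, E, F, G}
No single site covers all 8 demand points.
But {H1, H4} covers everything, so the minimum is 2.

2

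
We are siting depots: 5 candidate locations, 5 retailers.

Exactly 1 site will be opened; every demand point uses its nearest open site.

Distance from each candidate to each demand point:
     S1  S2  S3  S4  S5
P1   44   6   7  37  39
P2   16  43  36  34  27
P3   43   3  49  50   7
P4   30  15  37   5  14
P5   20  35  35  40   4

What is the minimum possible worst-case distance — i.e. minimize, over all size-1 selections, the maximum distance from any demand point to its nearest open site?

Open {P4}.
  Farthest demand point is S3 at distance 37 (to P4); all others are ≤ 37.
With {P5} the worst case is 40.
With {P2} the worst case is 43.
No size-1 selection achieves below 37.

37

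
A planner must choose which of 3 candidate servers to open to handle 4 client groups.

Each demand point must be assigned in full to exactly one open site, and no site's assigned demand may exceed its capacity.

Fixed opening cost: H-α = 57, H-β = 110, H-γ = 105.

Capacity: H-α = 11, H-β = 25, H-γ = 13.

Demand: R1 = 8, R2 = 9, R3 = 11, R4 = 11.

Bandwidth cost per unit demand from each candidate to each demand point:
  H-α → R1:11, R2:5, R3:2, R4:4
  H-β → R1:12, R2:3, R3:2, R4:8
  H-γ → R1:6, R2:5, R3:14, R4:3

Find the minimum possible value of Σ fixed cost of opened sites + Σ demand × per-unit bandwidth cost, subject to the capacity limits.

413

Open {H-α, H-β, H-γ}; cheapest assignment that respects the capacities:
  H-α (cap 11, load 11): R4 — cost 11×4 = 44
  H-β (cap 25, load 20): R2, R3 — cost 9×3 + 11×2 = 49
  H-γ (cap 13, load 8): R1 — cost 8×6 = 48
  Shipping 141, fixed 272 → total 413.
  Any other capacity-feasible assignment to {H-α, H-β, H-γ} ships for at least 141.
Total demand is 39 and no other set of sites has combined capacity ≥ 39, so {H-α, H-β, H-γ} is the only feasible choice of open sites. Minimum: 413.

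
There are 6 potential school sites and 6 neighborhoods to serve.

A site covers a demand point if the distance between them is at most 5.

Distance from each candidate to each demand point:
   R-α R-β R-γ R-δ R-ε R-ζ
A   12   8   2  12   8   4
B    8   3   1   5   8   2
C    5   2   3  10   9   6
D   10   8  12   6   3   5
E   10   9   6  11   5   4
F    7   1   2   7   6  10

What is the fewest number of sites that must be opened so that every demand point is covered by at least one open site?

Coverage sets (demand points within 5 of each site):
  A: {R-γ, R-ζ}
  B: {R-β, R-γ, R-δ, R-ζ}
  C: {R-α, R-β, R-γ}
  D: {R-ε, R-ζ}
  E: {R-ε, R-ζ}
  F: {R-β, R-γ}
No 2 sites suffice: every size-2 union leaves at least one demand point uncovered.
But {B, C, D} covers everything, so the minimum is 3.

3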